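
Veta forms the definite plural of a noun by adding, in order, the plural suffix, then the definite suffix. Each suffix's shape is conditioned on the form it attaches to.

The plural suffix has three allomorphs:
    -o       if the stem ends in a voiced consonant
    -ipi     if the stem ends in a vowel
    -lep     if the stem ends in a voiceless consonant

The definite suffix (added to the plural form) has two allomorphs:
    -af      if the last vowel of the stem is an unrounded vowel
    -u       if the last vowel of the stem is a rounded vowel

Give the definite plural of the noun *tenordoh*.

tenordohlepaf

*tenordoh* — final sound /h/ (a voiceless consonant) → -lep → *tenordohlep*.
Since the last vowel of the plural form *tenordohlep* is /e/ (an unrounded vowel), it takes -af, giving *tenordohlepaf*.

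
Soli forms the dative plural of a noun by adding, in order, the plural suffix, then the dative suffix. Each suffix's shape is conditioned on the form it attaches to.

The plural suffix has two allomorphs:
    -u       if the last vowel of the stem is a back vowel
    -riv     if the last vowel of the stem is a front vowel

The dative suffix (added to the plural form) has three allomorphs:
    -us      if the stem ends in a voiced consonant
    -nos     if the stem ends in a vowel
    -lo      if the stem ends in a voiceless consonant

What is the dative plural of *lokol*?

Since the last vowel of *lokol* is /o/ (a back vowel), it takes -u, giving *lokolu*.
The plural form *lokolu*: final sound = /u/, a vowel → -nos → *lokolunos*.

lokolunos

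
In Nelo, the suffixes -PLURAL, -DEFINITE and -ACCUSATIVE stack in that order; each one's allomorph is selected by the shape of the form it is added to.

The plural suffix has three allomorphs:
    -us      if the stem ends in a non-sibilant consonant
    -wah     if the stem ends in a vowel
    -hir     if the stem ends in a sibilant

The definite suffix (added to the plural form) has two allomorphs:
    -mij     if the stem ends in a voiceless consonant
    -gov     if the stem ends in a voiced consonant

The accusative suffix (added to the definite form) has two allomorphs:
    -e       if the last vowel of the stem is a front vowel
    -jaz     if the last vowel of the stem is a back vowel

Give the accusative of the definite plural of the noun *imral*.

*imral*: final sound = /l/, a non-sibilant consonant → -us → *imralus*.
The plural form *imralus*: final consonant = /s/, voiceless → -mij → *imralusmij*.
The definite form *imralusmij* — last vowel /i/ (a front vowel) → -e → *imralusmije*.

imralusmije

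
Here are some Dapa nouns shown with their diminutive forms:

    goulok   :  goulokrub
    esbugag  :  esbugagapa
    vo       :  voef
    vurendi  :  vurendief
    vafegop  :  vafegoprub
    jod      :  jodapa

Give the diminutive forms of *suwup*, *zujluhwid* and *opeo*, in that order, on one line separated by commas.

suwuprub, zujluhwidapa, opeoef

Looking at the final sound of each stem: -rub when the stem ends in a voiceless consonant (*goulok*, *vafegop*); -apa when the stem ends in a voiced consonant (*esbugag*, *jod*); -ef when the stem ends in a vowel (*vo*, *vurendi*).
*suwup*: final sound = /p/, a voiceless consonant → -rub → *suwuprub*.
The final sound of *zujluhwid* is /d/, which is a voiced consonant, so the suffix is -apa, giving *zujluhwidapa*.
*opeo* — final sound /o/ (a vowel) → -ef → *opeoef*.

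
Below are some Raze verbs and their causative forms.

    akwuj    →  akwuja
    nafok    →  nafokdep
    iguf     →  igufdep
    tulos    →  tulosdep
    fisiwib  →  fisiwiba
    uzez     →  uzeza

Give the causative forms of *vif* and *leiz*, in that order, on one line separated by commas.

vifdep, leiza

Looking at the final consonant of each stem: -dep when the stem ends in a voiceless consonant (*nafok*, *iguf*, *tulos*); -a when the stem ends in a voiced consonant (*akwuj*, *fisiwib*, *uzez*).
*vif* — final consonant /f/ (voiceless) → -dep → *vifdep*.
The final consonant of *leiz* is /z/, which is voiced, so the suffix is -a, giving *leiza*.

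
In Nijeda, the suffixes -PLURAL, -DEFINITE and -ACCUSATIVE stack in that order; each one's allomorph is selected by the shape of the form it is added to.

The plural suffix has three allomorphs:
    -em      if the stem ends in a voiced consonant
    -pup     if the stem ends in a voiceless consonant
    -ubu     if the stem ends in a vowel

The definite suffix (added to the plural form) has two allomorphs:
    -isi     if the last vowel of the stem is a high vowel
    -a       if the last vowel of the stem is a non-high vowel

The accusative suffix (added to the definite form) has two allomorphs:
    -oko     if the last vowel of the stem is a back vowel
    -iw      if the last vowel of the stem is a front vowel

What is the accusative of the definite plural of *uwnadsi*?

*uwnadsi*: final sound = /i/, a vowel → -ubu → *uwnadsiubu*.
The plural form *uwnadsiubu* — last vowel /u/ (a high vowel) → -isi → *uwnadsiubuisi*.
Since the last vowel of the definite form *uwnadsiubuisi* is /i/ (a front vowel), it takes -iw, giving *uwnadsiubuisiiw*.

uwnadsiubuisiiw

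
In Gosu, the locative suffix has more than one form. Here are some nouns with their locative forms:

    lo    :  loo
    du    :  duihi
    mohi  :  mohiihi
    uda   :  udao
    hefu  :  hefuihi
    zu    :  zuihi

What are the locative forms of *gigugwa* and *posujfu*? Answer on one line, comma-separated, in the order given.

Looking at the last vowel of each stem: -ihi when the last vowel of the stem is a high vowel (*du*, *mohi*, *hefu*, *zu*); -o when the last vowel of the stem is a non-high vowel (*lo*, *uda*).
Since the last vowel of *gigugwa* is /a/ (a non-high vowel), it takes -o, giving *gigugwao*.
The last vowel of *posujfu* is /u/, which is a high vowel, so the suffix is -ihi, giving *posujfuihi*.

gigugwao, posujfuihi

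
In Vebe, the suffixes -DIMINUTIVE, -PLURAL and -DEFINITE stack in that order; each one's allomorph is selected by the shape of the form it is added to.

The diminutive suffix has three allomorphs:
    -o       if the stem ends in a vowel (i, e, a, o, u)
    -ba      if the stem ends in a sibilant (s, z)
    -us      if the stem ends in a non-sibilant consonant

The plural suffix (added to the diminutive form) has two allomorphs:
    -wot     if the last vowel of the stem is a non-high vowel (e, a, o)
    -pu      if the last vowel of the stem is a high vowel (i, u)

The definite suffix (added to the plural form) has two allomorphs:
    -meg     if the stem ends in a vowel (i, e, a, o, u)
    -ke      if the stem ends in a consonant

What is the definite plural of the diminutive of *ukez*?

ukezbawotke

Since the final sound of *ukez* is /z/ (a sibilant), it takes -ba, giving *ukezba*.
The diminutive form *ukezba* — last vowel /a/ (a non-high vowel) → -wot → *ukezbawot*.
The plural form *ukezbawot*: final sound = /t/, a consonant → -ke → *ukezbawotke*.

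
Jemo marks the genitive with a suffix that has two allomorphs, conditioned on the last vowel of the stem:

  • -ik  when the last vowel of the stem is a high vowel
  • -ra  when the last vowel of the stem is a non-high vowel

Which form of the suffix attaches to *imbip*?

-ik

*imbip* — last vowel /i/ (a high vowel) → -ik.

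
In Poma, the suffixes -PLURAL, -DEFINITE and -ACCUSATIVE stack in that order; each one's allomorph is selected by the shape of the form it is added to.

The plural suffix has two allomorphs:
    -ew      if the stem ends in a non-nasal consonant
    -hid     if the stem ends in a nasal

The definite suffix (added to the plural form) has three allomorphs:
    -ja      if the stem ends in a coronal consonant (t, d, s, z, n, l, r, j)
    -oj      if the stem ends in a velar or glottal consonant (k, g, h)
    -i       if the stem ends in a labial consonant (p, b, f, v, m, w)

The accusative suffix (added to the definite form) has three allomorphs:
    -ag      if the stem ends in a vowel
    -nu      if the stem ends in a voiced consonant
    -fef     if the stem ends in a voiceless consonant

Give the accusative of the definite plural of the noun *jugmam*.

jugmamhidjaag

*jugmam* — final consonant /m/ (a nasal) → -hid → *jugmamhid*.
The plural form *jugmamhid* — final consonant /d/ (coronal) → -ja → *jugmamhidja*.
Since the final sound of the definite form *jugmamhidja* is /a/ (a vowel), it takes -ag, giving *jugmamhidjaag*.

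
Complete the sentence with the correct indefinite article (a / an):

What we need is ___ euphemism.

a

The indefinite article is chosen by the initial *sound* of the following word, not its spelling.
*euphemism* begins with the sound /juː/ (eu pronounced /juː/) — a consonant sound.
So the article is *a*: What we need is a euphemism.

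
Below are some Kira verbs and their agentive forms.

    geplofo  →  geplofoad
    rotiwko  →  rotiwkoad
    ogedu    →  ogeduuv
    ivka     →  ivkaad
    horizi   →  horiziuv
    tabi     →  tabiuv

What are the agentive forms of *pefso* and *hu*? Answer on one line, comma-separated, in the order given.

pefsoad, huuv

The alternation tracks the last vowel of the stem — -uv when the last vowel of the stem is a high vowel (*ogedu*, *horizi*, *tabi*); -ad when the last vowel of the stem is a non-high vowel (*geplofo*, *rotiwko*, *ivka*).
Since the last vowel of *pefso* is /o/ (a non-high vowel), it takes -ad, giving *pefsoad*.
The last vowel of *hu* is /u/, which is a high vowel, so the suffix is -uv, giving *huuv*.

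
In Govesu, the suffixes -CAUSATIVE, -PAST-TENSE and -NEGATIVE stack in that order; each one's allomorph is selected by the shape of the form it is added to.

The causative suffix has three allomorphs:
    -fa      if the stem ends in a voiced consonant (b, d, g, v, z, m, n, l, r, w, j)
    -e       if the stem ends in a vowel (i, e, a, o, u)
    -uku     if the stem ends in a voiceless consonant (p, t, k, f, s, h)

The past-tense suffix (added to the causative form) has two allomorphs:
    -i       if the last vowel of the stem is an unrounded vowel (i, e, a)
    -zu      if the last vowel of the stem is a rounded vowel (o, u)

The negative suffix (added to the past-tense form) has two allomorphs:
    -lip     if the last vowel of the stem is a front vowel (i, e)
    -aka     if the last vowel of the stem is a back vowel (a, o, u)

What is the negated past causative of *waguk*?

*waguk*: final sound = /k/, a voiceless consonant → -uku → *wagukuku*.
The last vowel of the causative form *wagukuku* is /u/, which is a rounded vowel, so the past-tense suffix is -zu, giving *wagukukuzu*.
The past-tense form *wagukukuzu*: last vowel = /u/, a back vowel → -aka → *wagukukuzuaka*.

wagukukuzuaka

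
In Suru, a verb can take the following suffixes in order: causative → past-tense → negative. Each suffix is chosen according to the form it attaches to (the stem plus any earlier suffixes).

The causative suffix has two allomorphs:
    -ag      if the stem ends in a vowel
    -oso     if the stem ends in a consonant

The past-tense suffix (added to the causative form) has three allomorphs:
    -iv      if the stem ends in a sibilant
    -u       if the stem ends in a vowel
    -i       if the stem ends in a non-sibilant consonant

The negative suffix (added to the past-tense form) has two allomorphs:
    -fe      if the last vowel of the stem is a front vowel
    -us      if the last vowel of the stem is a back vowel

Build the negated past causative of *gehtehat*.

Since the final sound of *gehtehat* is /t/ (a consonant), it takes -oso, giving *gehtehatoso*.
The final sound of the causative form *gehtehatoso* is /o/, which is a vowel, so the past-tense suffix is -u, giving *gehtehatosou*.
Since the last vowel of the past-tense form *gehtehatosou* is /u/ (a back vowel), it takes -us, giving *gehtehatosouus*.

gehtehatosouus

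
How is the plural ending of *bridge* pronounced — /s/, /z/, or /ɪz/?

The stem *bridge* ends in a sibilant (/s, z, ʃ, ʒ, tʃ, dʒ/).
The plural suffix surfaces as /ɪz/ after sibilants, /s/ after other voiceless consonants, and /z/ after other voiced sounds.
So the plural -s on *bridge* is pronounced /ɪz/.

/ɪz/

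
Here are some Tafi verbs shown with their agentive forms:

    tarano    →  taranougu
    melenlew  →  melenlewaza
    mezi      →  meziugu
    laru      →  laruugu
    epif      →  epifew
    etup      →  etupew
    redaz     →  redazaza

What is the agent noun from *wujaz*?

wujazaza

The pattern is voicing of the final sound: -ew when the stem ends in a voiceless consonant (*epif*, *etup*); -aza when the stem ends in a voiced consonant (*melenlew*, *redaz*); -ugu when the stem ends in a vowel (*tarano*, *mezi*, *laru*).
*wujaz*: final sound = /z/, a voiced consonant → -aza → *wujazaza*.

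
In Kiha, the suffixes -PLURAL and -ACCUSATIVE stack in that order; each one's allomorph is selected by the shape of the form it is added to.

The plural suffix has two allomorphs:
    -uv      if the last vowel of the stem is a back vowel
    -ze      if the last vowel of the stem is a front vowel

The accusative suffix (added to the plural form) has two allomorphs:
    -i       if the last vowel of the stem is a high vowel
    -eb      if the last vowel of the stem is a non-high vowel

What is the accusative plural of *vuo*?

*vuo* — last vowel /o/ (a back vowel) → -uv → *vuouv*.
The plural form *vuouv* — last vowel /u/ (a high vowel) → -i → *vuouvi*.

vuouvi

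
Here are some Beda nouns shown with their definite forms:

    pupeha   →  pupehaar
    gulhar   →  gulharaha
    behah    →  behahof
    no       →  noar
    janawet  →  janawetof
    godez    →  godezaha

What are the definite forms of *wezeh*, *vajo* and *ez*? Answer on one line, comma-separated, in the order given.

The suffix is conditioned by the final sound: -of when the stem ends in a voiceless consonant (*behah*, *janawet*); -aha when the stem ends in a voiced consonant (*gulhar*, *godez*); -ar when the stem ends in a vowel (*pupeha*, *no*).
Since the final sound of *wezeh* is /h/ (a voiceless consonant), it takes -of, giving *wezehof*.
The final sound of *vajo* is /o/, which is a vowel, so the suffix is -ar, giving *vajoar*.
Since the final sound of *ez* is /z/ (a voiced consonant), it takes -aha, giving *ezaha*.

wezehof, vajoar, ezaha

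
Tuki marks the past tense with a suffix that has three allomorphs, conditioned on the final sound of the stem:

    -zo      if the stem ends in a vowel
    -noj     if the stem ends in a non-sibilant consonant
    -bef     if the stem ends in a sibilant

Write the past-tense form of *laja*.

lajazo

*laja* — final sound /a/ (a vowel) → -zo → *lajazo*.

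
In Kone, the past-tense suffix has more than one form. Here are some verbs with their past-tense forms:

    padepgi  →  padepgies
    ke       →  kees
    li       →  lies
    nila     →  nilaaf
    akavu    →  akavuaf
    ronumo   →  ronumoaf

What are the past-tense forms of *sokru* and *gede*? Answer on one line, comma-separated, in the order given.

sokruaf, gedees

The pattern is front/back vowel harmony: -es when the last vowel of the stem is a front vowel (*padepgi*, *ke*, *li*); -af when the last vowel of the stem is a back vowel (*nila*, *akavu*, *ronumo*).
The last vowel of *sokru* is /u/, which is a back vowel, so the suffix is -af, giving *sokruaf*.
*gede* — last vowel /e/ (a front vowel) → -es → *gedees*.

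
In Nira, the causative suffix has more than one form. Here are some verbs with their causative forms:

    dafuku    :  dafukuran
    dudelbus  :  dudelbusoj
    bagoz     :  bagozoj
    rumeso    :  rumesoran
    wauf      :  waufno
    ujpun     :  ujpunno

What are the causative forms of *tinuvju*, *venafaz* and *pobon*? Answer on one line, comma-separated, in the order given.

The pattern is sibilance of the final sound: -oj when the stem ends in a sibilant (*dudelbus*, *bagoz*); -no when the stem ends in a non-sibilant consonant (*wauf*, *ujpun*); -ran when the stem ends in a vowel (*dafuku*, *rumeso*).
Since the final sound of *tinuvju* is /u/ (a vowel), it takes -ran, giving *tinuvjuran*.
Since the final sound of *venafaz* is /z/ (a sibilant), it takes -oj, giving *venafazoj*.
*pobon* — final sound /n/ (a non-sibilant consonant) → -no → *pobonno*.

tinuvjuran, venafazoj, pobonno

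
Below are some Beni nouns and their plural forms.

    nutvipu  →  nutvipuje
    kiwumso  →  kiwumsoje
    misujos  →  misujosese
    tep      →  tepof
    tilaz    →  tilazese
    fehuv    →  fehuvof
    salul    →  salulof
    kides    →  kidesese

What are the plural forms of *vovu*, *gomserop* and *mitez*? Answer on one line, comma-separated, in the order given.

vovuje, gomseropof, mitezese

The alternation tracks the final sound of the stem — -ese when the stem ends in a sibilant (*misujos*, *tilaz*, *kides*); -of when the stem ends in a non-sibilant consonant (*tep*, *fehuv*, *salul*); -je when the stem ends in a vowel (*nutvipu*, *kiwumso*).
*vovu* — final sound /u/ (a vowel) → -je → *vovuje*.
*gomserop* — final sound /p/ (a non-sibilant consonant) → -of → *gomseropof*.
*mitez* — final sound /z/ (a sibilant) → -ese → *mitezese*.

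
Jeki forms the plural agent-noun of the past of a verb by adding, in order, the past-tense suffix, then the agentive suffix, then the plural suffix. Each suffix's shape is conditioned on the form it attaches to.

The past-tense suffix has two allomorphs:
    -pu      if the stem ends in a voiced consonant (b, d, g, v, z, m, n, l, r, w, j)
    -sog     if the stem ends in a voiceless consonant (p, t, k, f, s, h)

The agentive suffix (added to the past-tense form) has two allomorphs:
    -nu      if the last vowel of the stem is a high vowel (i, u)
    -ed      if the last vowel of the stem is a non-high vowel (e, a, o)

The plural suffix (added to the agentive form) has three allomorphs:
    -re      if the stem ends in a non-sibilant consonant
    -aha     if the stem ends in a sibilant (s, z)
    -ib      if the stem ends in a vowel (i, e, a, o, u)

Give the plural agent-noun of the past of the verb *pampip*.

pampipsogedre

The final consonant of *pampip* is /p/, which is voiceless, so the past-tense suffix is -sog, giving *pampipsog*.
The past-tense form *pampipsog*: last vowel = /o/, a non-high vowel → -ed → *pampipsoged*.
The final sound of the agentive form *pampipsoged* is /d/, which is a non-sibilant consonant, so the plural suffix is -re, giving *pampipsogedre*.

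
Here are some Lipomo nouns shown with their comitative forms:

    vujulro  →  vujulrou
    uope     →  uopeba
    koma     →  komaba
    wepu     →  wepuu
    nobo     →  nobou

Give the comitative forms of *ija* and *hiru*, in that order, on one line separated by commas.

The pattern is rounding harmony: -u when the last vowel of the stem is a rounded vowel (*vujulro*, *wepu*, *nobo*); -ba when the last vowel of the stem is an unrounded vowel (*uope*, *koma*).
*ija* — last vowel /a/ (an unrounded vowel) → -ba → *ijaba*.
*hiru* — last vowel /u/ (a rounded vowel) → -u → *hiruu*.

ijaba, hiruu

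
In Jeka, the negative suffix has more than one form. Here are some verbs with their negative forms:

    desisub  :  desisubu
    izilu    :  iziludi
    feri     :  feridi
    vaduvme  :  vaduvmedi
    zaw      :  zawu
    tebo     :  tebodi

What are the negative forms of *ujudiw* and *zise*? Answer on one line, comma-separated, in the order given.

The pattern is consonant vs. vowel: -u when the stem ends in a consonant (*desisub*, *zaw*); -di when the stem ends in a vowel (*izilu*, *feri*, *vaduvme*, *tebo*).
The final sound of *ujudiw* is /w/, which is a consonant, so the suffix is -u, giving *ujudiwu*.
*zise* — final sound /e/ (a vowel) → -di → *zisedi*.

ujudiwu, zisedi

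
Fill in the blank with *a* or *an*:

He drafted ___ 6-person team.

The indefinite article is chosen by the initial *sound* of the following word, not its spelling.
The number *6* is spoken "six", beginning with /sɪks/ — a consonant sound.
So the article is *a*: He drafted a 6-person team.

a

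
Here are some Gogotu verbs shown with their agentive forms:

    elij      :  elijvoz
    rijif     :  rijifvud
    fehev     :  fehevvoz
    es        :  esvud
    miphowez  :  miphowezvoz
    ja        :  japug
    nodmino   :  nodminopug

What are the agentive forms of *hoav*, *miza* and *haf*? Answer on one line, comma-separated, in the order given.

hoavvoz, mizapug, hafvud

The suffix is conditioned by the final sound: -vud when the stem ends in a voiceless consonant (*rijif*, *es*); -voz when the stem ends in a voiced consonant (*elij*, *fehev*, *miphowez*); -pug when the stem ends in a vowel (*ja*, *nodmino*).
Since the final sound of *hoav* is /v/ (a voiced consonant), it takes -voz, giving *hoavvoz*.
Since the final sound of *miza* is /a/ (a vowel), it takes -pug, giving *mizapug*.
Since the final sound of *haf* is /f/ (a voiceless consonant), it takes -vud, giving *hafvud*.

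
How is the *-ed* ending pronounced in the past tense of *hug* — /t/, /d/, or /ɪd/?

/d/

The stem *hug* ends in a voiced sound other than /d/.
The -ed suffix is realized as /ɪd/ after /t, d/; as /t/ after other voiceless consonants; and as /d/ after other voiced sounds.
So -ed on *hug* is pronounced /d/.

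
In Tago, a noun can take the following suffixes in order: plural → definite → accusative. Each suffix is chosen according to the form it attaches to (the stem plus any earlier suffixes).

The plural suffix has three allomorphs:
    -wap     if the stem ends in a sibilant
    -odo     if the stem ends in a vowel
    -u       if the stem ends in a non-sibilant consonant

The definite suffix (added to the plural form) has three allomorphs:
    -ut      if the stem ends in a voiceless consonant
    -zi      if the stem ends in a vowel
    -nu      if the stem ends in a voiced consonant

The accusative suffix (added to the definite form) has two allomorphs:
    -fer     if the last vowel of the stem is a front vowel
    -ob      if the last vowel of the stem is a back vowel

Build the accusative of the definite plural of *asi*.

*asi* — final sound /i/ (a vowel) → -odo → *asiodo*.
The plural form *asiodo*: final sound = /o/, a vowel → -zi → *asiodozi*.
The definite form *asiodozi*: last vowel = /i/, a front vowel → -fer → *asiodozifer*.

asiodozifer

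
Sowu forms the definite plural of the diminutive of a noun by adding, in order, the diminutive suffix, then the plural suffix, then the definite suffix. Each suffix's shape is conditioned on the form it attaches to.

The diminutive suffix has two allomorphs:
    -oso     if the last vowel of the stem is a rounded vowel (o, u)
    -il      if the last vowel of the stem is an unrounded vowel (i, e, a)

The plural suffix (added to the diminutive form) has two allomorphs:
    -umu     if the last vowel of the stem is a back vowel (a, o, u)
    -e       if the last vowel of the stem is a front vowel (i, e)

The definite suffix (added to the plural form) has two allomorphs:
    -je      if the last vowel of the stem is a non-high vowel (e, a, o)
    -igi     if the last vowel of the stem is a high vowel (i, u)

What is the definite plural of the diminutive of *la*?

laileje

*la*: last vowel = /a/, an unrounded vowel → -il → *lail*.
The diminutive form *lail*: last vowel = /i/, a front vowel → -e → *laile*.
The plural form *laile* — last vowel /e/ (a non-high vowel) → -je → *laileje*.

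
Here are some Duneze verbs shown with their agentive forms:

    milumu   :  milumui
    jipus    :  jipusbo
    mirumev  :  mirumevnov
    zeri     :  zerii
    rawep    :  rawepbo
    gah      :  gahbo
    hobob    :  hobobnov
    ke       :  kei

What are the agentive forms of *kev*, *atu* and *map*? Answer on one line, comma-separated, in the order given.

kevnov, atui, mapbo

The suffix is conditioned by the final sound: -bo when the stem ends in a voiceless consonant (*jipus*, *rawep*, *gah*); -nov when the stem ends in a voiced consonant (*mirumev*, *hobob*); -i when the stem ends in a vowel (*milumu*, *zeri*, *ke*).
Since the final sound of *kev* is /v/ (a voiced consonant), it takes -nov, giving *kevnov*.
*atu* — final sound /u/ (a vowel) → -i → *atui*.
*map* — final sound /p/ (a voiceless consonant) → -bo → *mapbo*.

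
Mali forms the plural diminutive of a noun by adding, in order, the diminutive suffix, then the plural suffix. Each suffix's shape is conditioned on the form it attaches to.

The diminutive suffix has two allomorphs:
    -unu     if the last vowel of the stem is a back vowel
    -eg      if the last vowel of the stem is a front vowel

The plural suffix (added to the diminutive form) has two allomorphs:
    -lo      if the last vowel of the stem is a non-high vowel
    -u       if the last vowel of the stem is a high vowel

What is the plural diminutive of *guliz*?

The last vowel of *guliz* is /i/, which is a front vowel, so the diminutive suffix is -eg, giving *gulizeg*.
The diminutive form *gulizeg* — last vowel /e/ (a non-high vowel) → -lo → *gulizeglo*.

gulizeglo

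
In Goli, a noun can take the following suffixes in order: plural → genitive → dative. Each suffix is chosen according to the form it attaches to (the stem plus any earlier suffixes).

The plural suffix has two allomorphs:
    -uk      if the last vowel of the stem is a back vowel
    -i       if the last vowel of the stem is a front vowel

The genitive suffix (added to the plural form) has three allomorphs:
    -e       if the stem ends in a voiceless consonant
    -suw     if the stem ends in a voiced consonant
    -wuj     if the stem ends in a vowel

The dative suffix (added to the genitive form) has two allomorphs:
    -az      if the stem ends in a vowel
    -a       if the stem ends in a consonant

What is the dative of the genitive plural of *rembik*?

rembikiwuja

The last vowel of *rembik* is /i/, which is a front vowel, so the plural suffix is -i, giving *rembiki*.
Since the final sound of the plural form *rembiki* is /i/ (a vowel), it takes -wuj, giving *rembikiwuj*.
The final sound of the genitive form *rembikiwuj* is /j/, which is a consonant, so the dative suffix is -a, giving *rembikiwuja*.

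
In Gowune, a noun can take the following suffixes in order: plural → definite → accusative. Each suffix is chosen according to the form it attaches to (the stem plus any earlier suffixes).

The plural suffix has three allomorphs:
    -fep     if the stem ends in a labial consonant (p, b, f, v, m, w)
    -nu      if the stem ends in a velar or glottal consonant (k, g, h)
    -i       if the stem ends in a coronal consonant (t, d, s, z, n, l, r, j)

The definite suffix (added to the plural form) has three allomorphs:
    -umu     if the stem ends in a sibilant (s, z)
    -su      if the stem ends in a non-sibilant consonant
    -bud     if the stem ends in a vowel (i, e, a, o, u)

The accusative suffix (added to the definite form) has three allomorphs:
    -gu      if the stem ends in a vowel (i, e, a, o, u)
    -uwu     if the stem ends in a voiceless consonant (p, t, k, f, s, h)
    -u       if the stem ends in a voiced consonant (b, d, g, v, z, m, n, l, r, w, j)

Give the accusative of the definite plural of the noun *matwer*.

matweribudu

Since the final consonant of *matwer* is /r/ (coronal), it takes -i, giving *matweri*.
The plural form *matweri*: final sound = /i/, a vowel → -bud → *matweribud*.
The definite form *matweribud*: final sound = /d/, a voiced consonant → -u → *matweribudu*.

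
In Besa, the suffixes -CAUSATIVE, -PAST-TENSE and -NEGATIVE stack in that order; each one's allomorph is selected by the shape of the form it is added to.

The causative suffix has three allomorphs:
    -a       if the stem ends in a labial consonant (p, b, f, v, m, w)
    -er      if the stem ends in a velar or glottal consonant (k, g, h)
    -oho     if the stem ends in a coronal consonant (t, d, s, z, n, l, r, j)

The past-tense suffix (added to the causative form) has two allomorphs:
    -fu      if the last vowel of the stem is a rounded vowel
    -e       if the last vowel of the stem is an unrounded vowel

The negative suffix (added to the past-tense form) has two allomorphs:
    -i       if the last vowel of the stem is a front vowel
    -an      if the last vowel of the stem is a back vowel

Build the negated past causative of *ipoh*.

Since the final consonant of *ipoh* is /h/ (velar/glottal), it takes -er, giving *ipoher*.
The causative form *ipoher*: last vowel = /e/, an unrounded vowel → -e → *ipohere*.
Since the last vowel of the past-tense form *ipohere* is /e/ (a front vowel), it takes -i, giving *ipoherei*.

ipoherei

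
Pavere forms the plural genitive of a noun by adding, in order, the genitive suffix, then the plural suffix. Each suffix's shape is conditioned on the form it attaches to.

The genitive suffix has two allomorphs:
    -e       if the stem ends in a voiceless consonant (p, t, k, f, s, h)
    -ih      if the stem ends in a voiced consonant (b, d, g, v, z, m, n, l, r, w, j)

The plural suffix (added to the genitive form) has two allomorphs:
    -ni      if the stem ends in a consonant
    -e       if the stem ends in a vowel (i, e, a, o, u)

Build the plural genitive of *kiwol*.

kiwolihni

*kiwol*: final consonant = /l/, voiced → -ih → *kiwolih*.
Since the final sound of the genitive form *kiwolih* is /h/ (a consonant), it takes -ni, giving *kiwolihni*.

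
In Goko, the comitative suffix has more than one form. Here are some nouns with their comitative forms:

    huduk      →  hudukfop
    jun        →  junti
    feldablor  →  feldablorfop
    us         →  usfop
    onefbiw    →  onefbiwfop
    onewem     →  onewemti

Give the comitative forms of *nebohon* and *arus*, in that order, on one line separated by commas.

nebohonti, arusfop

The pattern is nasality of the final consonant: -ti when the stem ends in a nasal (*jun*, *onewem*); -fop when the stem ends in a non-nasal consonant (*huduk*, *feldablor*, *us*, *onefbiw*).
The final consonant of *nebohon* is /n/, which is a nasal, so the suffix is -ti, giving *nebohonti*.
*arus* — final consonant /s/ (non-nasal) → -fop → *arusfop*.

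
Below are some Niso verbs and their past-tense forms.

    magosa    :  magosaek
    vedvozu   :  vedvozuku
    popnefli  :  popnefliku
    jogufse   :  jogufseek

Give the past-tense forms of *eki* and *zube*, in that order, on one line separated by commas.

The alternation tracks the last vowel of the stem — -ku when the last vowel of the stem is a high vowel (*vedvozu*, *popnefli*); -ek when the last vowel of the stem is a non-high vowel (*magosa*, *jogufse*).
*eki* — last vowel /i/ (a high vowel) → -ku → *ekiku*.
*zube*: last vowel = /e/, a non-high vowel → -ek → *zubeek*.

ekiku, zubeek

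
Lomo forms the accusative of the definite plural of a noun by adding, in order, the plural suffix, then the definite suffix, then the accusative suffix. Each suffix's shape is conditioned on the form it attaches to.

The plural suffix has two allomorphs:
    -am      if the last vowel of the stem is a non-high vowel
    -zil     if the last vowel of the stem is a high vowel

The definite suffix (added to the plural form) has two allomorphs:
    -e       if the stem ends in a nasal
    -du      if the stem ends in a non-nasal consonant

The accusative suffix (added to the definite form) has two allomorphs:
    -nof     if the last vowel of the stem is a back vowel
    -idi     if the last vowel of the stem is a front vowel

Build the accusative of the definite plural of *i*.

Since the last vowel of *i* is /i/ (a high vowel), it takes -zil, giving *izil*.
The plural form *izil* — final consonant /l/ (non-nasal) → -du → *izildu*.
The definite form *izildu*: last vowel = /u/, a back vowel → -nof → *izildunof*.

izildunof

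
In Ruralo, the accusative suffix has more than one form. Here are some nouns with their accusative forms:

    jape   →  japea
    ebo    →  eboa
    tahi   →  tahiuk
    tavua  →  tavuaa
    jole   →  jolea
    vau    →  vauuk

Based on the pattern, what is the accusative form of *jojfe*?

jojfea

The pattern is height harmony: -uk when the last vowel of the stem is a high vowel (*tahi*, *vau*); -a when the last vowel of the stem is a non-high vowel (*jape*, *ebo*, *tavua*, *jole*).
Since the last vowel of *jojfe* is /e/ (a non-high vowel), it takes -a, giving *jojfea*.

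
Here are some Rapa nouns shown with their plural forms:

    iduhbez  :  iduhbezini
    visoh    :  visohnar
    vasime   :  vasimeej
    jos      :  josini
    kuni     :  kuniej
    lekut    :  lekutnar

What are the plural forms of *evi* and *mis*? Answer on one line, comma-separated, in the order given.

The alternation tracks the final sound of the stem — -ini when the stem ends in a sibilant (*iduhbez*, *jos*); -nar when the stem ends in a non-sibilant consonant (*visoh*, *lekut*); -ej when the stem ends in a vowel (*vasime*, *kuni*).
*evi* — final sound /i/ (a vowel) → -ej → *eviej*.
*mis* — final sound /s/ (a sibilant) → -ini → *misini*.

eviej, misini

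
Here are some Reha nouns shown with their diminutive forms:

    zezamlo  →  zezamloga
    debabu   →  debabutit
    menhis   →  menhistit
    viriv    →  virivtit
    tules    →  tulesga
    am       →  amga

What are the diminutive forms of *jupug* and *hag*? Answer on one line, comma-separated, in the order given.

The pattern is height harmony: -tit when the last vowel of the stem is a high vowel (*debabu*, *menhis*, *viriv*); -ga when the last vowel of the stem is a non-high vowel (*zezamlo*, *tules*, *am*).
*jupug* — last vowel /u/ (a high vowel) → -tit → *jupugtit*.
*hag* — last vowel /a/ (a non-high vowel) → -ga → *hagga*.

jupugtit, hagga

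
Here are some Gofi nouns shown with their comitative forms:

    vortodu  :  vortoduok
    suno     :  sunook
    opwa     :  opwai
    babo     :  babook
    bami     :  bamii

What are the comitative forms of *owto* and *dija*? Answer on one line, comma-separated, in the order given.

owtook, dijai

The pattern is rounding harmony: -ok when the last vowel of the stem is a rounded vowel (*vortodu*, *suno*, *babo*); -i when the last vowel of the stem is an unrounded vowel (*opwa*, *bami*).
The last vowel of *owto* is /o/, which is a rounded vowel, so the suffix is -ok, giving *owtook*.
Since the last vowel of *dija* is /a/ (an unrounded vowel), it takes -i, giving *dijai*.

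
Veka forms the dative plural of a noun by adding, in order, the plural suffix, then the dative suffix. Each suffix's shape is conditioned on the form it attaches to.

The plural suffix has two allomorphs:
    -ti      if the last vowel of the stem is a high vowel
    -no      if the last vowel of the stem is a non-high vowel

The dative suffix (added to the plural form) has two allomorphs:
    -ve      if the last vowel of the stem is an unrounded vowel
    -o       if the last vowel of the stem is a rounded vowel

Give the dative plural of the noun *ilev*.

ilevnoo

Since the last vowel of *ilev* is /e/ (a non-high vowel), it takes -no, giving *ilevno*.
The plural form *ilevno*: last vowel = /o/, a rounded vowel → -o → *ilevnoo*.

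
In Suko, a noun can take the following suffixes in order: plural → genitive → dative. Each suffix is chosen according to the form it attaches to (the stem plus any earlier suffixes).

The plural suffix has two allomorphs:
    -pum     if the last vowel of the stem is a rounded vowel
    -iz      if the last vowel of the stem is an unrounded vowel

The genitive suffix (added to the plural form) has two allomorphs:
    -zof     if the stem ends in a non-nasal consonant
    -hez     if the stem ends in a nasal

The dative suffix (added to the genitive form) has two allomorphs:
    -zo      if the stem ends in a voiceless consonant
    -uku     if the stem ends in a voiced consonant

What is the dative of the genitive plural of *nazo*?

*nazo*: last vowel = /o/, a rounded vowel → -pum → *nazopum*.
The plural form *nazopum* — final consonant /m/ (a nasal) → -hez → *nazopumhez*.
The final consonant of the genitive form *nazopumhez* is /z/, which is voiced, so the dative suffix is -uku, giving *nazopumhezuku*.

nazopumhezuku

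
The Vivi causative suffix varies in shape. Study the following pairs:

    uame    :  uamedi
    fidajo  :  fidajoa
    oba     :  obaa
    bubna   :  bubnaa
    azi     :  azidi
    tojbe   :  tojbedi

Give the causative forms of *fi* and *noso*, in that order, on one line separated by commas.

The pattern is front/back vowel harmony: -di when the last vowel of the stem is a front vowel (*uame*, *azi*, *tojbe*); -a when the last vowel of the stem is a back vowel (*fidajo*, *oba*, *bubna*).
Since the last vowel of *fi* is /i/ (a front vowel), it takes -di, giving *fidi*.
The last vowel of *noso* is /o/, which is a back vowel, so the suffix is -a, giving *nosoa*.

fidi, nosoa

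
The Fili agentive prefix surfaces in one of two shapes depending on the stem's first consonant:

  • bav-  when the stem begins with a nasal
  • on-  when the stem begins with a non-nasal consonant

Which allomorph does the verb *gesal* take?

on-

The first consonant of *gesal* is /g/, which is non-nasal, so the prefix is on-.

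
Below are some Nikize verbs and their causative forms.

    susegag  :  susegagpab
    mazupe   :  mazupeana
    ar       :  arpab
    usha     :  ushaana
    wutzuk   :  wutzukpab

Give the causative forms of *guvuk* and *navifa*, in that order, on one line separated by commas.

guvukpab, navifaana

Looking at the final sound of each stem: -pab when the stem ends in a consonant (*susegag*, *ar*, *wutzuk*); -ana when the stem ends in a vowel (*mazupe*, *usha*).
*guvuk*: final sound = /k/, a consonant → -pab → *guvukpab*.
Since the final sound of *navifa* is /a/ (a vowel), it takes -ana, giving *navifaana*.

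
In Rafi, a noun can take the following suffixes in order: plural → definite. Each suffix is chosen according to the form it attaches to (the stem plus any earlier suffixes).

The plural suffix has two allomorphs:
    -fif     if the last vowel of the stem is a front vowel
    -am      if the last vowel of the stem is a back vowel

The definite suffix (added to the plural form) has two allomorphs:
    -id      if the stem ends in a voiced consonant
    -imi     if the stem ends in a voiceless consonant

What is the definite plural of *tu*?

tuamid

Since the last vowel of *tu* is /u/ (a back vowel), it takes -am, giving *tuam*.
The plural form *tuam*: final consonant = /m/, voiced → -id → *tuamid*.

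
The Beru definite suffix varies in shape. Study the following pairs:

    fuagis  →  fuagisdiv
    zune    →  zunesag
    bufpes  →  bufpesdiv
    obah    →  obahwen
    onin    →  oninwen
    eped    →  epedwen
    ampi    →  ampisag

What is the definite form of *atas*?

The suffix is conditioned by the final sound: -div when the stem ends in a sibilant (*fuagis*, *bufpes*); -wen when the stem ends in a non-sibilant consonant (*obah*, *onin*, *eped*); -sag when the stem ends in a vowel (*zune*, *ampi*).
The final sound of *atas* is /s/, which is a sibilant, so the suffix is -div, giving *atasdiv*.

atasdiv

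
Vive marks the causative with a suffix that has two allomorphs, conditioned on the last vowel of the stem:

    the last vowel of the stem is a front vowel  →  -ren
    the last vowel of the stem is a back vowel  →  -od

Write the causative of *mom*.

The last vowel of *mom* is /o/, which is a back vowel, so the suffix is -od, giving *momod*.

momod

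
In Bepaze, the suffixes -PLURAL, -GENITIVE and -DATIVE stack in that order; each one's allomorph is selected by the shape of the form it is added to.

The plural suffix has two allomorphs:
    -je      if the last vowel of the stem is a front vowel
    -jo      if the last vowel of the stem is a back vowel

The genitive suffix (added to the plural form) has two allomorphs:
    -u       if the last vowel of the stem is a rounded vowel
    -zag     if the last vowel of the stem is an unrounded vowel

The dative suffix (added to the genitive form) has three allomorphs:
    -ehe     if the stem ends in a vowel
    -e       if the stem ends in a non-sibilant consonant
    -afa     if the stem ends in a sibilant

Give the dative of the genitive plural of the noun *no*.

Since the last vowel of *no* is /o/ (a back vowel), it takes -jo, giving *nojo*.
The plural form *nojo*: last vowel = /o/, a rounded vowel → -u → *nojou*.
Since the final sound of the genitive form *nojou* is /u/ (a vowel), it takes -ehe, giving *nojouehe*.

nojouehe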